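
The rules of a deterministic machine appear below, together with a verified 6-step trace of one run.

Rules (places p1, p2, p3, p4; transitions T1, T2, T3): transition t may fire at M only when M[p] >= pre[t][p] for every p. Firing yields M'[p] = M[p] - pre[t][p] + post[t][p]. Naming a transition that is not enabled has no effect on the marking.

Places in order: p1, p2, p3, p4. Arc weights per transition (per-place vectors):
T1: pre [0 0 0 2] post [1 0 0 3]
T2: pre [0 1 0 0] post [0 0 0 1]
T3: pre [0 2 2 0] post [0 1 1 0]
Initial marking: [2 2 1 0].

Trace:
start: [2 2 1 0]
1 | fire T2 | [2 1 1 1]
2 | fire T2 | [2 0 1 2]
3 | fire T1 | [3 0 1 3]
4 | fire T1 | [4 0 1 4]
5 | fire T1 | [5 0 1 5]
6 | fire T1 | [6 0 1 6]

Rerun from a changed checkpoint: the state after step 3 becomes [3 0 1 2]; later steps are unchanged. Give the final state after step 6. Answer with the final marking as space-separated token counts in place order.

6 0 1 5

state after step 3 := [3 0 1 2]
4 | fire T1 | [4 0 1 3]
5 | fire T1 | [5 0 1 4]
6 | fire T1 | [6 0 1 5]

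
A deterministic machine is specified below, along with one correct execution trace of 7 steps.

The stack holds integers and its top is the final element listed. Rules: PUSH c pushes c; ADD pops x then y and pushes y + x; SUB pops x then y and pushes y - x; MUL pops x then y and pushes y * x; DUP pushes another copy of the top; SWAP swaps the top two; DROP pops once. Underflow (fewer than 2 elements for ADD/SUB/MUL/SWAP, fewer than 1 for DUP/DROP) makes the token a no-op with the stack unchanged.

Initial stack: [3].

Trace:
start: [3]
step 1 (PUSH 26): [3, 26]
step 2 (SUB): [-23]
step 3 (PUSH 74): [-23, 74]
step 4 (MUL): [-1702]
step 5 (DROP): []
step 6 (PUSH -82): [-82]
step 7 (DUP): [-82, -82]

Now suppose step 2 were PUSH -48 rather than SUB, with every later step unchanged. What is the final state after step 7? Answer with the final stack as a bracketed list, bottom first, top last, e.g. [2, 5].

(re-executing from step 2 with the substitution; state before step 2: [3, 26])
step 2 (PUSH -48): [3, 26, -48]
step 3 (PUSH 74): [3, 26, -48, 74]
step 4 (MUL): [3, 26, -3552]
step 5 (DROP): [3, 26]
step 6 (PUSH -82): [3, 26, -82]
step 7 (DUP): [3, 26, -82, -82]

[3, 26, -82, -82]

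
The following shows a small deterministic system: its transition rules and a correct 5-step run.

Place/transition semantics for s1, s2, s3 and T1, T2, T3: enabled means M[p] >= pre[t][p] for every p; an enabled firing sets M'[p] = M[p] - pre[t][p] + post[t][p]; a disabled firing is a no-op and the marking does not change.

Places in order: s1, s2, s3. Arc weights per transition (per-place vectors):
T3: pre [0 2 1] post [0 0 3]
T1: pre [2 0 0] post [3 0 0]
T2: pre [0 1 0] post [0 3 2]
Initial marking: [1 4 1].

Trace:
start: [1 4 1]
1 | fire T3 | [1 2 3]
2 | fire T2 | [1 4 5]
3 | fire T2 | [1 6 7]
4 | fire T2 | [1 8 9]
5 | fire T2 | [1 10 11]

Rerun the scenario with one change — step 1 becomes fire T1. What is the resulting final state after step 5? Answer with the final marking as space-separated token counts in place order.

1 12 9

(re-executing from step 1 with the substitution; state before step 1: [1 4 1])
1 | fire T1 | [1 4 1]
2 | fire T2 | [1 6 3]
3 | fire T2 | [1 8 5]
4 | fire T2 | [1 10 7]
5 | fire T2 | [1 12 9]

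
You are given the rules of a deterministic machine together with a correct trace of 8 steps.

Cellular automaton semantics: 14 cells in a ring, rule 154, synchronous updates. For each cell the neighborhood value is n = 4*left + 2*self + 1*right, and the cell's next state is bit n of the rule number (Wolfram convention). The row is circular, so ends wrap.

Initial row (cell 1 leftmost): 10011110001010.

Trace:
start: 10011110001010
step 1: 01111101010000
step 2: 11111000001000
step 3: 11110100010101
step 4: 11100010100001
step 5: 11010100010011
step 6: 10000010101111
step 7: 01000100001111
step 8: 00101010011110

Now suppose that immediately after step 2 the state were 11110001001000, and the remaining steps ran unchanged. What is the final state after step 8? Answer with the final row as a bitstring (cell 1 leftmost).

00001000011100

state after step 2 := 11110001001000
step 3: 11101010110101
step 4: 11000000100001
step 5: 10100001010011
step 6: 00010010001111
step 7: 10101101011110
step 8: 00001000011100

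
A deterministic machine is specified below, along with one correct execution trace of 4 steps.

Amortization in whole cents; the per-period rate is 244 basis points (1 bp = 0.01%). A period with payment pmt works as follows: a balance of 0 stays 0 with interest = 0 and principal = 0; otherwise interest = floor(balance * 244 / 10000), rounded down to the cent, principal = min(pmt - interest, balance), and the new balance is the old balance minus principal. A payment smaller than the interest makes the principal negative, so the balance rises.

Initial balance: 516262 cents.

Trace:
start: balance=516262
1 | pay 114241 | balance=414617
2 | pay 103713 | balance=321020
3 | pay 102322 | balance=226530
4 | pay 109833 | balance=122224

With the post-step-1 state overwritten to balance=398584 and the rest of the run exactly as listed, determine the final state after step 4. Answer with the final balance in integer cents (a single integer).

104989

state after step 1 := balance=398584
2 | pay 103713 | balance=304596
3 | pay 102322 | balance=209706
4 | pay 109833 | balance=104989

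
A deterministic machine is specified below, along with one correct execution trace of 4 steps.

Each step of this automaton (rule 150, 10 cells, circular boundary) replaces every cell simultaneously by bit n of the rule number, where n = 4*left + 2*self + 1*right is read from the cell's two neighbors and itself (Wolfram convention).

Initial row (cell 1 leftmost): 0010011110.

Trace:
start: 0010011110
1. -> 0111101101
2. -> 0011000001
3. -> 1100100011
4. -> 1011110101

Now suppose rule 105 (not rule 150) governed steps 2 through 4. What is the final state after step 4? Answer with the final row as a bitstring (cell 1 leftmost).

0100001010

(re-executing steps 2..4 under rule 105; state before step 2: 0111101101)
2. -> 1100111110
3. -> 1100100011
4. -> 0100001010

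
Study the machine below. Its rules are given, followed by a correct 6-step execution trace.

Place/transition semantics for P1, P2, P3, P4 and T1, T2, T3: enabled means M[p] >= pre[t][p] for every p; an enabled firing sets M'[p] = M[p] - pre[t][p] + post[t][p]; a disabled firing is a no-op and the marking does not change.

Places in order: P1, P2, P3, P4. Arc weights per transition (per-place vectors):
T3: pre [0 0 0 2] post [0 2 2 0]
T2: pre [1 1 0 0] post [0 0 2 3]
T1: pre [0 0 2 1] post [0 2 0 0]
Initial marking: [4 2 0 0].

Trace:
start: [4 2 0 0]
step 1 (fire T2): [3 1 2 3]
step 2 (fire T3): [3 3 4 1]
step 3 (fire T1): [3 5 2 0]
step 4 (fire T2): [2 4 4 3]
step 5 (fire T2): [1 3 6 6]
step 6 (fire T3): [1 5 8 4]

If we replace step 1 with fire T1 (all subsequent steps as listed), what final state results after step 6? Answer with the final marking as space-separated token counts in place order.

(re-executing from step 1 with the substitution; state before step 1: [4 2 0 0])
step 1 (fire T1): [4 2 0 0]
step 2 (fire T3): [4 2 0 0]
step 3 (fire T1): [4 2 0 0]
step 4 (fire T2): [3 1 2 3]
step 5 (fire T2): [2 0 4 6]
step 6 (fire T3): [2 2 6 4]

2 2 6 4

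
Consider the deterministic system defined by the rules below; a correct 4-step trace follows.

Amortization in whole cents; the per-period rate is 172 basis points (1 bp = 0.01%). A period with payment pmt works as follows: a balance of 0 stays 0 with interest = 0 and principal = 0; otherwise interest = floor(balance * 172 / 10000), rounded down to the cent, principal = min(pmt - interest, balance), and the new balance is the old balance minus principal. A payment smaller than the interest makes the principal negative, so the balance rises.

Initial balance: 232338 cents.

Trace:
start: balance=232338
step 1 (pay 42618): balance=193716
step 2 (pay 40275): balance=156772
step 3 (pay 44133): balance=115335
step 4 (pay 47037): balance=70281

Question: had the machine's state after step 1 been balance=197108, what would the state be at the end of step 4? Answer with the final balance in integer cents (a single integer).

state after step 1 := balance=197108
step 2 (pay 40275): balance=160223
step 3 (pay 44133): balance=118845
step 4 (pay 47037): balance=73852

73852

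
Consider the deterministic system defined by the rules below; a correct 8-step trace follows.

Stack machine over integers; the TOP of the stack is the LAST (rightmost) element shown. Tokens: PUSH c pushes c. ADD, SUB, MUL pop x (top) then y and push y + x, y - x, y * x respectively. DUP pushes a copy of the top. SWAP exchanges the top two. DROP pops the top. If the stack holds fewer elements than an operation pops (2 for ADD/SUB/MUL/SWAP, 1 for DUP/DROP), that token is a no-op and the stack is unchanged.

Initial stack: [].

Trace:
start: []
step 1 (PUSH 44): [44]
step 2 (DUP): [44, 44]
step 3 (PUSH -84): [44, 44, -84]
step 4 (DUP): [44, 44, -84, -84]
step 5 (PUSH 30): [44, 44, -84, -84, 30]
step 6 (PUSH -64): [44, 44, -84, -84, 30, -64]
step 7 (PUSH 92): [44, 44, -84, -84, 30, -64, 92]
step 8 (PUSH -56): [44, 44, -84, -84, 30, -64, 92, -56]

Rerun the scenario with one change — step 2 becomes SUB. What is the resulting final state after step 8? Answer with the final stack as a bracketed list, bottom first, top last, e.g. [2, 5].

(re-executing from step 2 with the substitution; state before step 2: [44])
step 2 (SUB): [44]
step 3 (PUSH -84): [44, -84]
step 4 (DUP): [44, -84, -84]
step 5 (PUSH 30): [44, -84, -84, 30]
step 6 (PUSH -64): [44, -84, -84, 30, -64]
step 7 (PUSH 92): [44, -84, -84, 30, -64, 92]
step 8 (PUSH -56): [44, -84, -84, 30, -64, 92, -56]

[44, -84, -84, 30, -64, 92, -56]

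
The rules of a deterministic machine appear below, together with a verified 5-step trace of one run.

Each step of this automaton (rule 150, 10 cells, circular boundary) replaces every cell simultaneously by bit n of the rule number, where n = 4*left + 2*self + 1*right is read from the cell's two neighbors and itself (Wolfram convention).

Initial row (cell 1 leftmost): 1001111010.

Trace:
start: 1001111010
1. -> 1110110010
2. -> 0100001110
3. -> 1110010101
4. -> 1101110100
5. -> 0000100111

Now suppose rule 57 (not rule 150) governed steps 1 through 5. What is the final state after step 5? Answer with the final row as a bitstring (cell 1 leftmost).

0110101010

(re-executing steps 1..5 under rule 57; state before step 1: 1001111010)
1. -> 0101000101
2. -> 1010110010
3. -> 0101101001
4. -> 1011010100
5. -> 0110101010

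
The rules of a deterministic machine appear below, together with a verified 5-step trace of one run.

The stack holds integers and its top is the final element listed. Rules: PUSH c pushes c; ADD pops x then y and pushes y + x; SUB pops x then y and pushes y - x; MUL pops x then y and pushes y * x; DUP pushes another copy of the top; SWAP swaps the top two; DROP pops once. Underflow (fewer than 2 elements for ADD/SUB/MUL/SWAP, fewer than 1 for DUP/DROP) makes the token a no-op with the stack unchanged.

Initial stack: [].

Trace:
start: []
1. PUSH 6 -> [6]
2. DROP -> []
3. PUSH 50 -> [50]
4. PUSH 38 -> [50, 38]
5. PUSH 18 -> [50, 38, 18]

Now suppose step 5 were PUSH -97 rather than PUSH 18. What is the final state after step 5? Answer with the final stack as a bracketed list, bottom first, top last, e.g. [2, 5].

(re-executing from step 5 with the substitution; state before step 5: [50, 38])
5. PUSH -97 -> [50, 38, -97]

[50, 38, -97]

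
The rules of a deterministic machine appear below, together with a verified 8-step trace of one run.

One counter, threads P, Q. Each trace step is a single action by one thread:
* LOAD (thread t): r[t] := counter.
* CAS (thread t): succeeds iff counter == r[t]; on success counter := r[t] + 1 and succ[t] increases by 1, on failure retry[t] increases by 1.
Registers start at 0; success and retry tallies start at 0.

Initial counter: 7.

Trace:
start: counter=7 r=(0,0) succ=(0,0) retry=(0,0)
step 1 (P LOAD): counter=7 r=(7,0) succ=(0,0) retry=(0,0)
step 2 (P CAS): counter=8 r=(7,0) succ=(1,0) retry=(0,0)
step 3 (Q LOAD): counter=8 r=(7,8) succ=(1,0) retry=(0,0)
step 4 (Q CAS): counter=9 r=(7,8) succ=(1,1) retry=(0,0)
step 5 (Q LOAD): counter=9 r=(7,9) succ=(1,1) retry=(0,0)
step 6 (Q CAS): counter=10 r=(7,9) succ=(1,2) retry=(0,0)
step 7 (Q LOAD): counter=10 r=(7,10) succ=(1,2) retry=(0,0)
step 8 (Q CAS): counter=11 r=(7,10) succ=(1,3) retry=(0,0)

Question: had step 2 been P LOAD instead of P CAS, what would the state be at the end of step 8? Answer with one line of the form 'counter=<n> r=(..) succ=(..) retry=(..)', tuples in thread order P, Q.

(re-executing from step 2 with the substitution; state before step 2: counter=7 r=(7,0) succ=(0,0) retry=(0,0))
step 2 (P LOAD): counter=7 r=(7,0) succ=(0,0) retry=(0,0)
step 3 (Q LOAD): counter=7 r=(7,7) succ=(0,0) retry=(0,0)
step 4 (Q CAS): counter=8 r=(7,7) succ=(0,1) retry=(0,0)
step 5 (Q LOAD): counter=8 r=(7,8) succ=(0,1) retry=(0,0)
step 6 (Q CAS): counter=9 r=(7,8) succ=(0,2) retry=(0,0)
step 7 (Q LOAD): counter=9 r=(7,9) succ=(0,2) retry=(0,0)
step 8 (Q CAS): counter=10 r=(7,9) succ=(0,3) retry=(0,0)

counter=10 r=(7,9) succ=(0,3) retry=(0,0)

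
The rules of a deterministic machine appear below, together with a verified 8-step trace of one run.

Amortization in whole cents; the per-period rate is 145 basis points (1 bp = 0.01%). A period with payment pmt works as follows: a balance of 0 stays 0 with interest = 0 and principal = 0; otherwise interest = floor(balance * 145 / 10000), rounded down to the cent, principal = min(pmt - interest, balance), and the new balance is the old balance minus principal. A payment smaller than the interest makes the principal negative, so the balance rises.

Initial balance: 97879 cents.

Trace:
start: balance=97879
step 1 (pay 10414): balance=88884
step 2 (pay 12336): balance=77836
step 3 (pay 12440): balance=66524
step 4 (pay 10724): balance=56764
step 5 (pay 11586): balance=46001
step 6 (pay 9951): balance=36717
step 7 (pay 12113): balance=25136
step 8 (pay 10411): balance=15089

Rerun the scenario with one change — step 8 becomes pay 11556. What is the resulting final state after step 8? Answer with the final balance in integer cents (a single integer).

13944

(re-executing from step 8 with the substitution; state before step 8: balance=25136)
step 8 (pay 11556): balance=13944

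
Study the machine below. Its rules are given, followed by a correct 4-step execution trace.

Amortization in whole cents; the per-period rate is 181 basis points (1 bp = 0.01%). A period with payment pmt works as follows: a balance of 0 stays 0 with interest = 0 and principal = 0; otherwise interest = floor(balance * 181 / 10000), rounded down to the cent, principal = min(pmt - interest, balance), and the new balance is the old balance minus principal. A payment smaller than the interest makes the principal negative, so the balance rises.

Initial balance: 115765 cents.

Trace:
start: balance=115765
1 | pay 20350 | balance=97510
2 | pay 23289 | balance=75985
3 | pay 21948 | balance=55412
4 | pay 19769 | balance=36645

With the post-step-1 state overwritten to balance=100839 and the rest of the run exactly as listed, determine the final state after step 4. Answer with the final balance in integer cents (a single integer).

state after step 1 := balance=100839
2 | pay 23289 | balance=79375
3 | pay 21948 | balance=58863
4 | pay 19769 | balance=40159

40159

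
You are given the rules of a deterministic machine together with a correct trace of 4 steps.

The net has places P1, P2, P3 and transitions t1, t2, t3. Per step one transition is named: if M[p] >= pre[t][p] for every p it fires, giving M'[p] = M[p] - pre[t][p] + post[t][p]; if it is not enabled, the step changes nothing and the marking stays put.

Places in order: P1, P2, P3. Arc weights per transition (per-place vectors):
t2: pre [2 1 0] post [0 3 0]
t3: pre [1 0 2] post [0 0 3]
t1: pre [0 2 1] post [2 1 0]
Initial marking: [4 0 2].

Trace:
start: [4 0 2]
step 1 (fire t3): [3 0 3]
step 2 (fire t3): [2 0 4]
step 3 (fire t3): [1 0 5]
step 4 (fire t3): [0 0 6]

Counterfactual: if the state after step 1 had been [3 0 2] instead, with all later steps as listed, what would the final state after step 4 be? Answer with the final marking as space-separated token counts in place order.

state after step 1 := [3 0 2]
step 2 (fire t3): [2 0 3]
step 3 (fire t3): [1 0 4]
step 4 (fire t3): [0 0 5]

0 0 5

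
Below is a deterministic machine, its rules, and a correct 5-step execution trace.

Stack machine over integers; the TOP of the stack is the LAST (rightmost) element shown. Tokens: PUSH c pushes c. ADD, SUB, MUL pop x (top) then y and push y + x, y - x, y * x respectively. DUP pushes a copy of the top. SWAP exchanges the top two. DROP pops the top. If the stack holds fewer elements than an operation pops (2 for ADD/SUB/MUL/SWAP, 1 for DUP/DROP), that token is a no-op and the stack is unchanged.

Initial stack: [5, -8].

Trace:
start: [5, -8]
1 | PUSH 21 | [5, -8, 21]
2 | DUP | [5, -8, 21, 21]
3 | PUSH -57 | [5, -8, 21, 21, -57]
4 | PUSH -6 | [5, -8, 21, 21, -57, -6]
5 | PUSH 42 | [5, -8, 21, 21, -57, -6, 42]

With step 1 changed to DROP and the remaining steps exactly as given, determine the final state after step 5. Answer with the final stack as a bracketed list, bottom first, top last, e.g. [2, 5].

[5, 5, -57, -6, 42]

(re-executing from step 1 with the substitution; state before step 1: [5, -8])
1 | DROP | [5]
2 | DUP | [5, 5]
3 | PUSH -57 | [5, 5, -57]
4 | PUSH -6 | [5, 5, -57, -6]
5 | PUSH 42 | [5, 5, -57, -6, 42]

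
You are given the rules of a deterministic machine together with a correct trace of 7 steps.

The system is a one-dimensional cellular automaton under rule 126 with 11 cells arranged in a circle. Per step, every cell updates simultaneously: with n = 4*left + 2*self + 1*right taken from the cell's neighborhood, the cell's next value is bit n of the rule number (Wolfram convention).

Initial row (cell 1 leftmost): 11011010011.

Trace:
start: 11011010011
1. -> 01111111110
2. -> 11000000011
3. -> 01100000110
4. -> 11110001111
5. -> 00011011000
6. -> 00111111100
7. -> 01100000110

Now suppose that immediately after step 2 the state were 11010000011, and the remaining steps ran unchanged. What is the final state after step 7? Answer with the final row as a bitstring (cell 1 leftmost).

state after step 2 := 11010000011
3. -> 01111000110
4. -> 11001101111
5. -> 01111111000
6. -> 11000001100
7. -> 11100011111

11100011111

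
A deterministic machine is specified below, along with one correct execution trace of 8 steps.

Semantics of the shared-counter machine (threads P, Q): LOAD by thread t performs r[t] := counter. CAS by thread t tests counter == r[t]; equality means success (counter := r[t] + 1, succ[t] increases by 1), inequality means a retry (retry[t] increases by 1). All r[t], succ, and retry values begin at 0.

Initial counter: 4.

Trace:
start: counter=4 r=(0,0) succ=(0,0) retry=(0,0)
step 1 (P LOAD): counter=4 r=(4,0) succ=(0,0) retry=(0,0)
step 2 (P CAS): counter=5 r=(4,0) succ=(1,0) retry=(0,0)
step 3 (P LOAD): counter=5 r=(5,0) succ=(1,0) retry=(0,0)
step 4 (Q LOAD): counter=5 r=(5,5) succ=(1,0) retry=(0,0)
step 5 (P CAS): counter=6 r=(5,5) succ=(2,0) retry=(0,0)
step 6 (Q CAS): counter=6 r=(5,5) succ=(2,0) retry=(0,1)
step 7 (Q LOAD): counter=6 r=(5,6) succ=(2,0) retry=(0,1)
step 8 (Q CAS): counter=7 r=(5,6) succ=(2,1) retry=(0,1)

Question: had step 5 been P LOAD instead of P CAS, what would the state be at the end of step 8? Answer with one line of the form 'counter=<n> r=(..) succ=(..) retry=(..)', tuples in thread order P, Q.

counter=7 r=(5,6) succ=(1,2) retry=(0,0)

(re-executing from step 5 with the substitution; state before step 5: counter=5 r=(5,5) succ=(1,0) retry=(0,0))
step 5 (P LOAD): counter=5 r=(5,5) succ=(1,0) retry=(0,0)
step 6 (Q CAS): counter=6 r=(5,5) succ=(1,1) retry=(0,0)
step 7 (Q LOAD): counter=6 r=(5,6) succ=(1,1) retry=(0,0)
step 8 (Q CAS): counter=7 r=(5,6) succ=(1,2) retry=(0,0)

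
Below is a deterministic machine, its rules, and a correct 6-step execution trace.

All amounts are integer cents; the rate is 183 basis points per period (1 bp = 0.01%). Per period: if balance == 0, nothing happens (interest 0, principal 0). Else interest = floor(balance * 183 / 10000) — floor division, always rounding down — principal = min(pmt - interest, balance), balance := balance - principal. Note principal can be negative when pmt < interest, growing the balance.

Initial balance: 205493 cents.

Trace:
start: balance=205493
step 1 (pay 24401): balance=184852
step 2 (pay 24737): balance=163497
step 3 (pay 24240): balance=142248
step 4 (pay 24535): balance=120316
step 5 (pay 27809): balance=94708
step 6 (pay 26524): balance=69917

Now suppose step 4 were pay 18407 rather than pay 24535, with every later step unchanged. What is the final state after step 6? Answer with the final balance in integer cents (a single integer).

76271

(re-executing from step 4 with the substitution; state before step 4: balance=142248)
step 4 (pay 18407): balance=126444
step 5 (pay 27809): balance=100948
step 6 (pay 26524): balance=76271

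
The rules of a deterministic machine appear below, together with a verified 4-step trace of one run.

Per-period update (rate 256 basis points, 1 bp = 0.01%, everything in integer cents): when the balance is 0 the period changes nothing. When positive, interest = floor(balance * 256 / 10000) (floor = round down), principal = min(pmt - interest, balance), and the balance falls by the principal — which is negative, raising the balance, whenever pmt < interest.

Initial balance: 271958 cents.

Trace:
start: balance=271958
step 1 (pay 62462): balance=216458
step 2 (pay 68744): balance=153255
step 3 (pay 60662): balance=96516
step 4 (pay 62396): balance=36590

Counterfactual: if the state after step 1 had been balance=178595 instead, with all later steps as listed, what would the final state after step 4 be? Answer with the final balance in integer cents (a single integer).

0

state after step 1 := balance=178595
step 2 (pay 68744): balance=114423
step 3 (pay 60662): balance=56690
step 4 (pay 62396): balance=0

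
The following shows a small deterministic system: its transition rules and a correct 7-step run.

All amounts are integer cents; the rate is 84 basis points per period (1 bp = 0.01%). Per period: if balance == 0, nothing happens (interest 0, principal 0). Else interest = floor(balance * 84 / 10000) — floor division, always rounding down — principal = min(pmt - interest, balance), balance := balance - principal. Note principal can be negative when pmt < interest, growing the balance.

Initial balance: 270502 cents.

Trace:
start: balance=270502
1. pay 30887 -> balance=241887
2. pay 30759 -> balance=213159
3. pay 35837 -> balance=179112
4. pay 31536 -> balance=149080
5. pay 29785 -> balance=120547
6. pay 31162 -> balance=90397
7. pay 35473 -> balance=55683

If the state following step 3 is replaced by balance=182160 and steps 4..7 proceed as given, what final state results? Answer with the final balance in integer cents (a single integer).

58835

state after step 3 := balance=182160
4. pay 31536 -> balance=152154
5. pay 29785 -> balance=123647
6. pay 31162 -> balance=93523
7. pay 35473 -> balance=58835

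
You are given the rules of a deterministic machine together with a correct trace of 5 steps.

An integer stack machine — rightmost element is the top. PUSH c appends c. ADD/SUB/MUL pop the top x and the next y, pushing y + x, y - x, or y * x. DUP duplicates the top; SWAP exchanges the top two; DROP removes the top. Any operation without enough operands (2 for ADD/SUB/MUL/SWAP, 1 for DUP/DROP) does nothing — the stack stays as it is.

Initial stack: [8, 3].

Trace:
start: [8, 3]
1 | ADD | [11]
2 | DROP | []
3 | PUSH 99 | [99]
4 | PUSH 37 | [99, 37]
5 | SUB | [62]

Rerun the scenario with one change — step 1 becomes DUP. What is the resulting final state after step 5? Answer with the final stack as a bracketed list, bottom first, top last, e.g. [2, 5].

[8, 3, 62]

(re-executing from step 1 with the substitution; state before step 1: [8, 3])
1 | DUP | [8, 3, 3]
2 | DROP | [8, 3]
3 | PUSH 99 | [8, 3, 99]
4 | PUSH 37 | [8, 3, 99, 37]
5 | SUB | [8, 3, 62]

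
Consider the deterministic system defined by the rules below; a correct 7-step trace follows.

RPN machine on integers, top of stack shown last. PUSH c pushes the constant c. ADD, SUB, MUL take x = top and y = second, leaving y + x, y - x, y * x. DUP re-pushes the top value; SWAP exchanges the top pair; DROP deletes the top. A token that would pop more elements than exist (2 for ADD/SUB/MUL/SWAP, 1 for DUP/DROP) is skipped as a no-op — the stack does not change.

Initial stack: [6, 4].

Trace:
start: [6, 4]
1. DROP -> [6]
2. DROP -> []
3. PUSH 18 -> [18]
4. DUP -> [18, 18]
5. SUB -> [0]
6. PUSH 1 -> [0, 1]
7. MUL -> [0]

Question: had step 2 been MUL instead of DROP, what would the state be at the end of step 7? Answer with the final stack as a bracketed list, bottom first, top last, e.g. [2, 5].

[6, 0]

(re-executing from step 2 with the substitution; state before step 2: [6])
2. MUL -> [6]
3. PUSH 18 -> [6, 18]
4. DUP -> [6, 18, 18]
5. SUB -> [6, 0]
6. PUSH 1 -> [6, 0, 1]
7. MUL -> [6, 0]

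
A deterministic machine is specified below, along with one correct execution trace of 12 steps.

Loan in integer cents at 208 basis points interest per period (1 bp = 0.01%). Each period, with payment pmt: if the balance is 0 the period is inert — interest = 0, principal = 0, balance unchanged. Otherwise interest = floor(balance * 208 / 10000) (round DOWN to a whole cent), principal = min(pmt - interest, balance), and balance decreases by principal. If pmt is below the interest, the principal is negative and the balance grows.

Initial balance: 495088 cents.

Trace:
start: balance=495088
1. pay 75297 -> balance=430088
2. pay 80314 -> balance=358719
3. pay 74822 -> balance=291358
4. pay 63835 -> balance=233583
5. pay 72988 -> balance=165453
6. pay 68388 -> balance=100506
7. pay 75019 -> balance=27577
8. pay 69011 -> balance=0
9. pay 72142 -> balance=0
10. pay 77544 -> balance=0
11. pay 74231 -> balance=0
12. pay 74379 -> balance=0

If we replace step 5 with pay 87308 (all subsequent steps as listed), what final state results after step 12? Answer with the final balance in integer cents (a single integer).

0

(re-executing from step 5 with the substitution; state before step 5: balance=233583)
5. pay 87308 -> balance=151133
6. pay 68388 -> balance=85888
7. pay 75019 -> balance=12655
8. pay 69011 -> balance=0
9. pay 72142 -> balance=0
10. pay 77544 -> balance=0
11. pay 74231 -> balance=0
12. pay 74379 -> balance=0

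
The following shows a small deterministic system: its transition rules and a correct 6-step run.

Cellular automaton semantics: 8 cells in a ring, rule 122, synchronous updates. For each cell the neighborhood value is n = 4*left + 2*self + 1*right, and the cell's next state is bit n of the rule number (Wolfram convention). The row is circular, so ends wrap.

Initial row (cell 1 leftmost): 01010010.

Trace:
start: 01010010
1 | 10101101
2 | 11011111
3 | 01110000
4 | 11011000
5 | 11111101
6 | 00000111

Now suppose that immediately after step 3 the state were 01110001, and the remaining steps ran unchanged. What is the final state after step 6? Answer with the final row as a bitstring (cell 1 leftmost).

00000111

state after step 3 := 01110001
4 | 11011010
5 | 11111101
6 | 00000111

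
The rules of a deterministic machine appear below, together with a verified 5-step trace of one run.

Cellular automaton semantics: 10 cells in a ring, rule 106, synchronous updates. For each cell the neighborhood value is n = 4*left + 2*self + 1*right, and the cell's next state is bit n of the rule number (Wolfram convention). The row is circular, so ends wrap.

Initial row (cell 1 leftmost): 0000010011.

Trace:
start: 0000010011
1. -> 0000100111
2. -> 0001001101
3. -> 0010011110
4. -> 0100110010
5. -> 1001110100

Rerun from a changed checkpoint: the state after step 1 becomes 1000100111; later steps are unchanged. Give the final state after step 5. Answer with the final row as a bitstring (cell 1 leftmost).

1001111110

state after step 1 := 1000100111
2. -> 1001001100
3. -> 0010011101
4. -> 0100110110
5. -> 1001111110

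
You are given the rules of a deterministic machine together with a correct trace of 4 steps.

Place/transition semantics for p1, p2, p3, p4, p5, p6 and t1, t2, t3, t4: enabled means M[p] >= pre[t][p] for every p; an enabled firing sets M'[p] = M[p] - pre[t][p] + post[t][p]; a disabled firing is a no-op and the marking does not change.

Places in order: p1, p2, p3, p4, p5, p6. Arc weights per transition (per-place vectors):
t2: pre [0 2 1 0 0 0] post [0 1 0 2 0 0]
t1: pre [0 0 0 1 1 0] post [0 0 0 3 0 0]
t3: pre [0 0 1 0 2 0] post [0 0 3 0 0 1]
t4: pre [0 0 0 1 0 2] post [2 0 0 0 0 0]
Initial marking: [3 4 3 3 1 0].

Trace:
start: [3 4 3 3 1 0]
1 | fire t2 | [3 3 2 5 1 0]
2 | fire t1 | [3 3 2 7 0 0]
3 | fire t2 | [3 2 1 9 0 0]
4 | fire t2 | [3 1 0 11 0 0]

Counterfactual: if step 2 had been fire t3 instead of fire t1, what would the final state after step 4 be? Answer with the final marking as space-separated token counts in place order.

3 1 0 9 1 0

(re-executing from step 2 with the substitution; state before step 2: [3 3 2 5 1 0])
2 | fire t3 | [3 3 2 5 1 0]
3 | fire t2 | [3 2 1 7 1 0]
4 | fire t2 | [3 1 0 9 1 0]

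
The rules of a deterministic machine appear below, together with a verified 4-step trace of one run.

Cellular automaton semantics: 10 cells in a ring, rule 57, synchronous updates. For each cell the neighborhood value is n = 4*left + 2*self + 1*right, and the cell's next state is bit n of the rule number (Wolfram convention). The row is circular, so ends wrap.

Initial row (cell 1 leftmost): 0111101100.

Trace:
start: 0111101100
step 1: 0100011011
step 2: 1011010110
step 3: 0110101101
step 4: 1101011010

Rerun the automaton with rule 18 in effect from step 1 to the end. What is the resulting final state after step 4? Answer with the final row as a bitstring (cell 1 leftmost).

(re-executing steps 1..4 under rule 18; state before step 1: 0111101100)
step 1: 1000000010
step 2: 0100000100
step 3: 1010001010
step 4: 0001010000

0001010000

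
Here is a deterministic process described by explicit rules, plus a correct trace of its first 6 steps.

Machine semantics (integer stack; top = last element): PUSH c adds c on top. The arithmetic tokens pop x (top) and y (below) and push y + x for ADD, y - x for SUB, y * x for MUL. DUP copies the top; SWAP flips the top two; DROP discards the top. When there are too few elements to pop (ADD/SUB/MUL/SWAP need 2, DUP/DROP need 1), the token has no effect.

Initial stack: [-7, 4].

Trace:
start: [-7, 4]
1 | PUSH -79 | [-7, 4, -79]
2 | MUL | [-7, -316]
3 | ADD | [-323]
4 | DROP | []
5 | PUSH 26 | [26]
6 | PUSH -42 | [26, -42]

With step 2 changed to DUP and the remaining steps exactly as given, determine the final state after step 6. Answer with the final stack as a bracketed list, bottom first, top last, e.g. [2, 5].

[-7, 4, 26, -42]

(re-executing from step 2 with the substitution; state before step 2: [-7, 4, -79])
2 | DUP | [-7, 4, -79, -79]
3 | ADD | [-7, 4, -158]
4 | DROP | [-7, 4]
5 | PUSH 26 | [-7, 4, 26]
6 | PUSH -42 | [-7, 4, 26, -42]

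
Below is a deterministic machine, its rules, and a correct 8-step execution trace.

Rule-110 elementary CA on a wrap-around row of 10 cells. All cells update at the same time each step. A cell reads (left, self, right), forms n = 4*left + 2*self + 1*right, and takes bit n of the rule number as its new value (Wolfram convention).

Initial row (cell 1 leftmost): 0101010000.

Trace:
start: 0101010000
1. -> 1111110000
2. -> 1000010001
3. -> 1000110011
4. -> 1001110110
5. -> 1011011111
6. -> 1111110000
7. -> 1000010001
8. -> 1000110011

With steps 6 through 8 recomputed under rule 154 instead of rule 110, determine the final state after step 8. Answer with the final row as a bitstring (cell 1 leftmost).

(re-executing steps 6..8 under rule 154; state before step 6: 1011011111)
6. -> 0010011111
7. -> 1101111110
8. -> 1001111100

1001111100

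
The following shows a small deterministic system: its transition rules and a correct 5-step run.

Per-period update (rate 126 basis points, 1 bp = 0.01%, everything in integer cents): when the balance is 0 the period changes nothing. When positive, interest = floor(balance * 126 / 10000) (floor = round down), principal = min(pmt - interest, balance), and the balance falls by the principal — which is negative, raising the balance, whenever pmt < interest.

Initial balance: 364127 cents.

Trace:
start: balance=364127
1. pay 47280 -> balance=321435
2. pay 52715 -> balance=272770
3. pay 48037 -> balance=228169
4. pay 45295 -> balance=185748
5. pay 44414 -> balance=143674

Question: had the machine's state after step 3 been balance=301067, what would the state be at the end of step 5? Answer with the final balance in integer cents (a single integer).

state after step 3 := balance=301067
4. pay 45295 -> balance=259565
5. pay 44414 -> balance=218421

218421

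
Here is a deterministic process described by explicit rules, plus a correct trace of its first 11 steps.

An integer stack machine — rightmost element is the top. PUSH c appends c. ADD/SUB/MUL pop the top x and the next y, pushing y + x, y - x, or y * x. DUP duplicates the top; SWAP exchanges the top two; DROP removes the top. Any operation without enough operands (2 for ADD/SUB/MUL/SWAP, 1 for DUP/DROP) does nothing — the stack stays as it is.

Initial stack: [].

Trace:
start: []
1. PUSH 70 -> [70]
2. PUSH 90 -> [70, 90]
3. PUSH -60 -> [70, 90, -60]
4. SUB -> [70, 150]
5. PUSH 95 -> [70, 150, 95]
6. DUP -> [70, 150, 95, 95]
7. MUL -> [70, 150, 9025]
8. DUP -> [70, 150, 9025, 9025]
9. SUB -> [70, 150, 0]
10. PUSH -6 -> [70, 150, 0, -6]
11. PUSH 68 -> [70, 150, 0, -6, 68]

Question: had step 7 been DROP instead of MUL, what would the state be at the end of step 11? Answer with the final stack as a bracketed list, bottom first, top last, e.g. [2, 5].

(re-executing from step 7 with the substitution; state before step 7: [70, 150, 95, 95])
7. DROP -> [70, 150, 95]
8. DUP -> [70, 150, 95, 95]
9. SUB -> [70, 150, 0]
10. PUSH -6 -> [70, 150, 0, -6]
11. PUSH 68 -> [70, 150, 0, -6, 68]

[70, 150, 0, -6, 68]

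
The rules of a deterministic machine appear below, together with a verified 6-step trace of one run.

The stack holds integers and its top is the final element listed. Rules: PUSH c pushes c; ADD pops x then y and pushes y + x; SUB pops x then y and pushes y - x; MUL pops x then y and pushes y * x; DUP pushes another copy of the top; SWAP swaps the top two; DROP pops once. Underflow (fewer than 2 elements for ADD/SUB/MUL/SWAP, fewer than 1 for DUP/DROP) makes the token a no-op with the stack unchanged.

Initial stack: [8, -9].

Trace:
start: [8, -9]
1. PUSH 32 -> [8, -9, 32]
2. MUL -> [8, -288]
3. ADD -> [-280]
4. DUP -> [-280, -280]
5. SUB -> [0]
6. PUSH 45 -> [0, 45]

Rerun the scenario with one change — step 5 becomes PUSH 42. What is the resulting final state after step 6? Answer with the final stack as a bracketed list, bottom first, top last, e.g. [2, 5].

(re-executing from step 5 with the substitution; state before step 5: [-280, -280])
5. PUSH 42 -> [-280, -280, 42]
6. PUSH 45 -> [-280, -280, 42, 45]

[-280, -280, 42, 45]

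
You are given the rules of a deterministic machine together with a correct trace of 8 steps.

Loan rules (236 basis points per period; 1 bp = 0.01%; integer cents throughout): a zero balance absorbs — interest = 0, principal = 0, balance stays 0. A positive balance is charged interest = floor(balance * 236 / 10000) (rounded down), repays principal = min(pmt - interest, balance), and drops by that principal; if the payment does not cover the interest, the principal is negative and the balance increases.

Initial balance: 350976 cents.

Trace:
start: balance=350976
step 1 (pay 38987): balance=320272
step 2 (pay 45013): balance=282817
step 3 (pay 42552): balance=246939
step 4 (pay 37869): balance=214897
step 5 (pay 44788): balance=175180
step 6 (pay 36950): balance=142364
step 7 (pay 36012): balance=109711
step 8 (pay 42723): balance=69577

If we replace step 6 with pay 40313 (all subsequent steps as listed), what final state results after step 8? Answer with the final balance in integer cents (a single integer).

66053

(re-executing from step 6 with the substitution; state before step 6: balance=175180)
step 6 (pay 40313): balance=139001
step 7 (pay 36012): balance=106269
step 8 (pay 42723): balance=66053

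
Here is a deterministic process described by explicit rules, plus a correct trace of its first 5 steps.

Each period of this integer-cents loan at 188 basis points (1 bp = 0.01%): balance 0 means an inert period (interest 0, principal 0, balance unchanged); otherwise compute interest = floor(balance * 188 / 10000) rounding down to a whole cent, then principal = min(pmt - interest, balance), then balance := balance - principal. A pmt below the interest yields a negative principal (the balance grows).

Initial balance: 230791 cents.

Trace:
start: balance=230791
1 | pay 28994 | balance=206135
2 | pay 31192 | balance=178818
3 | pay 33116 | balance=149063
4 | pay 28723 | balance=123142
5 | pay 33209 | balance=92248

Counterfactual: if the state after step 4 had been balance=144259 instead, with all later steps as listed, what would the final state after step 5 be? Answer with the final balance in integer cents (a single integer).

113762

state after step 4 := balance=144259
5 | pay 33209 | balance=113762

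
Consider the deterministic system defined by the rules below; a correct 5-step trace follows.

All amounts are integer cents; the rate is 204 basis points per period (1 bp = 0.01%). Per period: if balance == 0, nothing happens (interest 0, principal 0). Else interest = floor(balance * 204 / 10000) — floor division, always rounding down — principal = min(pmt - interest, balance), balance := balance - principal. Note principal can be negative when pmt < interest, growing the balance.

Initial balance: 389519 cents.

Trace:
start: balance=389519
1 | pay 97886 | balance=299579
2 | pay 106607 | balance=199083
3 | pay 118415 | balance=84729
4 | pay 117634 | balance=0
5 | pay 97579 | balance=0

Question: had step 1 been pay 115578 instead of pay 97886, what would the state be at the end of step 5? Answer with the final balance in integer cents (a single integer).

(re-executing from step 1 with the substitution; state before step 1: balance=389519)
1 | pay 115578 | balance=281887
2 | pay 106607 | balance=181030
3 | pay 118415 | balance=66308
4 | pay 117634 | balance=0
5 | pay 97579 | balance=0

0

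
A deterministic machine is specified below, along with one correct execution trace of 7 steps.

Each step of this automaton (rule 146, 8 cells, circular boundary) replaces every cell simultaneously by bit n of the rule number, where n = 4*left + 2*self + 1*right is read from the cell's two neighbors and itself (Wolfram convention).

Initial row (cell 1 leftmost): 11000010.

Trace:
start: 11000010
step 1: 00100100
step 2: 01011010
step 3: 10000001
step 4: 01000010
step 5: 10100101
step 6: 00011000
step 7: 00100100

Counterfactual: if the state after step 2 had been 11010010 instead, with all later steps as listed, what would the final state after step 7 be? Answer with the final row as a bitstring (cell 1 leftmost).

state after step 2 := 11010010
step 3: 00001100
step 4: 00010010
step 5: 00101101
step 6: 11000000
step 7: 00100001

00100001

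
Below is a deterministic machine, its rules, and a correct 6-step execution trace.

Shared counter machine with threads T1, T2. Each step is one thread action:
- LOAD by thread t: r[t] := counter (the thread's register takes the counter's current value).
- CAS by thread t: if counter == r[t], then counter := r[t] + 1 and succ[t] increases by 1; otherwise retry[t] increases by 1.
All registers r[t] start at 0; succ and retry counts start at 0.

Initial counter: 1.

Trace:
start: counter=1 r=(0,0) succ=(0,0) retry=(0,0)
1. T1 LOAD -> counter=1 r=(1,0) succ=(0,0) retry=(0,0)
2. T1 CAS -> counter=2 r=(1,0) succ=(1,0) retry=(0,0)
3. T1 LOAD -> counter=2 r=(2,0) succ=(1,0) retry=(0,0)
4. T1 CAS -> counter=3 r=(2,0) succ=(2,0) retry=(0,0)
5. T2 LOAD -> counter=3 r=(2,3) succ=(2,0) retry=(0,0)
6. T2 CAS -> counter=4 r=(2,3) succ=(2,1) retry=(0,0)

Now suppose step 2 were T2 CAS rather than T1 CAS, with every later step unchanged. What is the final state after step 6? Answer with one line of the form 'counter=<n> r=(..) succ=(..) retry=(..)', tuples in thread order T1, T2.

counter=3 r=(1,2) succ=(1,1) retry=(0,1)

(re-executing from step 2 with the substitution; state before step 2: counter=1 r=(1,0) succ=(0,0) retry=(0,0))
2. T2 CAS -> counter=1 r=(1,0) succ=(0,0) retry=(0,1)
3. T1 LOAD -> counter=1 r=(1,0) succ=(0,0) retry=(0,1)
4. T1 CAS -> counter=2 r=(1,0) succ=(1,0) retry=(0,1)
5. T2 LOAD -> counter=2 r=(1,2) succ=(1,0) retry=(0,1)
6. T2 CAS -> counter=3 r=(1,2) succ=(1,1) retry=(0,1)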